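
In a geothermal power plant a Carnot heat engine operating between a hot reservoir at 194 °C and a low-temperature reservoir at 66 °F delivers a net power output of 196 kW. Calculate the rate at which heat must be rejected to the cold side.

T_H = 194 °C → 194 + 273.15 = 467.15 K.
T_C = 66 °F → (66 − 32) × 5/9 = 18.89 °C = 292.04 K.
Since the cycle is reversible, η = 1 − T_C/T_H = 1 − 292.04/467.15 = 0.3748.
Since Q_C/Q_H = T_C/T_H and Q_H = W/η, Q_C = W·T_C/(T_H − T_C) = 196 × 292.04/175.11 = 327 kW.

Q̇_C ≈ 327 kW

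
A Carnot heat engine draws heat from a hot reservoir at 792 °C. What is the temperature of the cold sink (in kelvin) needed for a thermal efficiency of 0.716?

T_H = 792 °C → 792 + 273.15 = 1065.15 K.
From η = 1 − T_C/T_H, T_C = T_H·(1 − η) = 1065.15 × (1 − 0.716) = 302.5 K.

T_C ≈ 302.5 K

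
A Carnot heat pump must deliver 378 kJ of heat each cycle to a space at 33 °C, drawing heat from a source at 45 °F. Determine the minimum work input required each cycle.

T_H = 33 °C → 33 + 273.15 = 306.15 K.
T_C = 45 °F → (45 − 32) × 5/9 = 7.22 °C = 280.37 K.
COP_HP = T_H/(T_H − T_C) = 306.15/25.78 = 11.8765.
W = Q_H/COP_HP = 378/11.8765 = 31.8 kJ.

W_in ≈ 31.8 kJ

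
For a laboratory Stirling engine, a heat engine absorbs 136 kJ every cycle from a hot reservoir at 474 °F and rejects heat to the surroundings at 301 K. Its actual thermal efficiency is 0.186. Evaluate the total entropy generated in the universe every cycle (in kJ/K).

T_H = 474 °F → (474 − 32) × 5/9 = 245.56 °C = 518.71 K.
W = η·Q_H = 0.186 × 136 = 25.30 kJ, so Q_C = Q_H − W = 110.7 kJ.
Entropy balance on the reservoirs: −Q_H/T_H = -0.2622 kJ/K, +Q_C/T_C = 0.3678 kJ/K.
ΔS_univ = −Q_H/T_H + Q_C/T_C = 0.106 kJ/K (> 0, since η = 0.186 < η_Carnot = 0.420).

ΔS_univ ≈ 0.106 kJ/K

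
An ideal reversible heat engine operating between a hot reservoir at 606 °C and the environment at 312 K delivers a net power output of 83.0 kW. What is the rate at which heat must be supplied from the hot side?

T_H = 606 °C → 606 + 273.15 = 879.15 K.
The Carnot efficiency is η = 1 − T_C/T_H = 1 − 312.00/879.15 = 0.6451.
Q_H = W/η = 83.0/0.6451 = 128.7 kW.

Q̇_H ≈ 128.7 kW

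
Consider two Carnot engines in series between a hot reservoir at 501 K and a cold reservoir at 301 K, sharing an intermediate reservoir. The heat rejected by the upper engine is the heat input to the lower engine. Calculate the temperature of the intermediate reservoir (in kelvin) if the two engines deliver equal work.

For reversible stages Q_m = Q_H·(T_m/T_H). Setting W₁ = Q_H(1 − T_m/T_H) equal to W₂ = Q_m(1 − T_C/T_m) = Q_H·(T_m − T_C)/T_H gives T_H − T_m = T_m − T_C, so T_m = (T_H + T_C)/2 = (501.00 + 301.00)/2 = 401 K.

T_m ≈ 401 K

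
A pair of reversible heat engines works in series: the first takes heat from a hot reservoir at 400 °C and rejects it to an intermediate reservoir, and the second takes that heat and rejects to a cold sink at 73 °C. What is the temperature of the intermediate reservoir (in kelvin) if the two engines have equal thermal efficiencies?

T_m ≈ 483 K

T_H = 400 °C → 400 + 273.15 = 673.15 K.
T_C = 73 °C → 73 + 273.15 = 346.15 K.
Equal efficiencies require 1 − T_m/T_H = 1 − T_C/T_m, i.e. T_m/T_H = T_C/T_m, so T_m = √(T_H·T_C) = √(673.15 × 346.15) = 483 K.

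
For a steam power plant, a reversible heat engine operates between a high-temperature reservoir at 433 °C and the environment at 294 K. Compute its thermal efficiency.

T_H = 433 °C → 433 + 273.15 = 706.15 K.
η_rev = 1 − T_C/T_H = 1 − 294.00/706.15 = 0.5837.

η ≈ 0.5837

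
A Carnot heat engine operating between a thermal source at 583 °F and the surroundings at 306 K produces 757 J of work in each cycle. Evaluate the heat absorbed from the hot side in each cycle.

T_H = 583 °F → (583 − 32) × 5/9 = 306.11 °C = 579.26 K.
η_rev = 1 − T_C/T_H = 1 − 306.00/579.26 = 0.4717.
Q_H = W/η = 757/0.4717 = 1600 J.

Q_H ≈ 1600 J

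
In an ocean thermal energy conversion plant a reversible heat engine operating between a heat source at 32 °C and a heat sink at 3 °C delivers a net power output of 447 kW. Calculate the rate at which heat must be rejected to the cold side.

T_H = 32 °C → 32 + 273.15 = 305.15 K.
T_C = 3 °C → 3 + 273.15 = 276.15 K.
For a reversible engine, η = 1 − T_C/T_H = 1 − 276.15/305.15 = 0.0950.
Since Q_C/Q_H = T_C/T_H and Q_H = W/η, Q_C = W·T_C/(T_H − T_C) = 447 × 276.15/29.00 = 4257 kW.

Q̇_C ≈ 4257 kW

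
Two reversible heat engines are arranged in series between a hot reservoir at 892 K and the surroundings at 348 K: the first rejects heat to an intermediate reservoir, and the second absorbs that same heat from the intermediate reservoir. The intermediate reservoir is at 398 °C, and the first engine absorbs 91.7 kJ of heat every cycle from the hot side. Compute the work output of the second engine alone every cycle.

T_m = 398 °C → 398 + 273.15 = 671.15 K.
Heat entering the second stage: Q_m = Q_H·(T_m/T_H) = 91.7 × 671.15/892.00 = 69.00 kJ.
Second-stage efficiency η₂ = 1 − T_C/T_m = 1 − 348.00/671.15 = 0.4815, so W₂ = η₂·Q_m = 33.22 kJ.

W₂ ≈ 33.22 kJ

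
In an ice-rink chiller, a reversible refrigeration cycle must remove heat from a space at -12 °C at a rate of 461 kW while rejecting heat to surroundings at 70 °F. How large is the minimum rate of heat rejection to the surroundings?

T_H = 70 °F → (70 − 32) × 5/9 = 21.11 °C = 294.26 K.
T_C = -12 °C → -12 + 273.15 = 261.15 K.
For a reversible cycle Q_H/Q_C = T_H/T_C, so Q_H = Q_C·T_H/T_C = 461 × 294.26/261.15 = 519.5 kW.

Q̇_H ≈ 519.5 kW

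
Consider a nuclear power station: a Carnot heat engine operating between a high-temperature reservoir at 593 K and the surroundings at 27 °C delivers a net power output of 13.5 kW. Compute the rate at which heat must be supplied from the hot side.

Q̇_H ≈ 27.3 kW

T_C = 27 °C → 27 + 273.15 = 300.15 K.
η_rev = 1 − T_C/T_H = 1 − 300.15/593.00 = 0.4938.
Q_H = W/η = 13.5/0.4938 = 27.3 kW.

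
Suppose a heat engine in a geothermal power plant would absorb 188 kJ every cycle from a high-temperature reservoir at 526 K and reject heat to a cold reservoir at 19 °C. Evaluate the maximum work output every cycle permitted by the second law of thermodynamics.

W_max ≈ 83.58 kJ

T_C = 19 °C → 19 + 273.15 = 292.15 K.
By the Carnot theorem, η_max = 1 − T_C/T_H = 1 − 292.15/526.00 = 0.4446.
W_max = η_max · Q_H = 0.4446 × 188 = 83.58 kJ.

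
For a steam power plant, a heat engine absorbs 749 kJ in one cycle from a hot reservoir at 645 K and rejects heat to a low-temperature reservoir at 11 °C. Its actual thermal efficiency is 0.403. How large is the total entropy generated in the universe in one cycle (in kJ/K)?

T_C = 11 °C → 11 + 273.15 = 284.15 K.
W = η·Q_H = 0.403 × 749 = 301.8 kJ, so Q_C = Q_H − W = 447.2 kJ.
Reservoir entropy changes: ΔS_H = −Q_H/T_H = −749/645.00 = -1.161 kJ/K and ΔS_C = +Q_C/T_C = 447.2/284.15 = 1.574 kJ/K.
ΔS_univ = −Q_H/T_H + Q_C/T_C = 0.4124 kJ/K (> 0, since η = 0.403 < η_Carnot = 0.559).

ΔS_univ ≈ 0.4124 kJ/K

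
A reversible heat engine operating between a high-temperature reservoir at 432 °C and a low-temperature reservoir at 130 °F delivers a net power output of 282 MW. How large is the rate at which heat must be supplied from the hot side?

T_H = 432 °C → 432 + 273.15 = 705.15 K.
T_C = 130 °F → (130 − 32) × 5/9 = 54.44 °C = 327.59 K.
Since the cycle is reversible, η = 1 − T_C/T_H = 1 − 327.59/705.15 = 0.5354.
Q_H = W/η = 282/0.5354 = 526.7 MW.

Q̇_H ≈ 526.7 MW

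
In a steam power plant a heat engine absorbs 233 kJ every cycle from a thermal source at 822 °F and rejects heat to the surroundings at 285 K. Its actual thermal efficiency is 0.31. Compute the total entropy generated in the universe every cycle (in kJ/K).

T_H = 822 °F → (822 − 32) × 5/9 = 438.89 °C = 712.04 K.
W = η·Q_H = 0.31 × 233 = 72.23 kJ, so Q_C = Q_H − W = 160.8 kJ.
The hot reservoir loses entropy Q_H/T_H = 233/712.04 = 0.3272 kJ/K; the cold reservoir gains Q_C/T_C = 160.8/285.00 = 0.5641 kJ/K.
ΔS_univ = −Q_H/T_H + Q_C/T_C = 0.237 kJ/K (> 0, since η = 0.31 < η_Carnot = 0.600).

ΔS_univ ≈ 0.237 kJ/K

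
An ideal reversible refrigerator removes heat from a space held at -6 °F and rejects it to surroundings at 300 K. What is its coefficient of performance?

COP_R ≈ 5.26

T_C = -6 °F → (-6 − 32) × 5/9 = -21.11 °C = 252.04 K.
For a reversible refrigerator, COP_R = T_C/(T_H − T_C) = 252.04/(300.00 − 252.04) = 5.26.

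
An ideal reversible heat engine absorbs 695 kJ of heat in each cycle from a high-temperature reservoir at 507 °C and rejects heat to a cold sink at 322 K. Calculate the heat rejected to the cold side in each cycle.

T_H = 507 °C → 507 + 273.15 = 780.15 K.
Since the cycle is reversible, η = 1 − T_C/T_H = 1 − 322.00/780.15 = 0.5873.
For a reversible cycle Q_C/Q_H = T_C/T_H, so Q_C = 695 × 322.00/780.15 = 287 kJ.

Q_C ≈ 287 kJ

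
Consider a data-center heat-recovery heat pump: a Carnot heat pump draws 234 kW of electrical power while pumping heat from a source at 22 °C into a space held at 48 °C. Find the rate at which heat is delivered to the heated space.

Q̇_H ≈ 2890 kW

T_H = 48 °C → 48 + 273.15 = 321.15 K.
T_C = 22 °C → 22 + 273.15 = 295.15 K.
COP_HP = T_H/(T_H − T_C) = 321.15/26.00 = 12.3519.
Q_H = COP_HP · W = 12.3519 × 234 = 2890 kW.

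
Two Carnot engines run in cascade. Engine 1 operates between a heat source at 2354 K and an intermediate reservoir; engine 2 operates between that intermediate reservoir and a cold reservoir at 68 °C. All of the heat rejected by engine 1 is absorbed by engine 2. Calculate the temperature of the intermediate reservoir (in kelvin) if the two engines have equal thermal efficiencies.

T_C = 68 °C → 68 + 273.15 = 341.15 K.
Equal efficiencies require 1 − T_m/T_H = 1 − T_C/T_m, i.e. T_m/T_H = T_C/T_m, so T_m = √(T_H·T_C) = √(2354.00 × 341.15) = 896 K.

T_m ≈ 896 K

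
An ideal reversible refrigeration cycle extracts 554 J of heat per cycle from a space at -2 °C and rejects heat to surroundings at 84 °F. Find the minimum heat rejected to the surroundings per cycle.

T_H = 84 °F → (84 − 32) × 5/9 = 28.89 °C = 302.04 K.
T_C = -2 °C → -2 + 273.15 = 271.15 K.
For a reversible cycle Q_H/Q_C = T_H/T_C, so Q_H = Q_C·T_H/T_C = 554 × 302.04/271.15 = 617 J.

Q_H ≈ 617 J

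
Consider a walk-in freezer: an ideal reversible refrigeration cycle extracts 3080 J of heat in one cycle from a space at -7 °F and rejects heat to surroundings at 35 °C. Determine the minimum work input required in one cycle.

T_H = 35 °C → 35 + 273.15 = 308.15 K.
T_C = -7 °F → (-7 − 32) × 5/9 = -21.67 °C = 251.48 K.
COP_R = T_C/(T_H − T_C) = 251.48/56.67 = 4.4379.
W = Q_C/COP_R = 3080/4.4379 = 694 J.

W_in ≈ 694 J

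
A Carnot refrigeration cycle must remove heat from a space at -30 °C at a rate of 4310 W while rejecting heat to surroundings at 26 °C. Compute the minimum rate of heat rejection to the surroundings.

T_H = 26 °C → 26 + 273.15 = 299.15 K.
T_C = -30 °C → -30 + 273.15 = 243.15 K.
For a reversible cycle Q_H/Q_C = T_H/T_C, so Q_H = Q_C·T_H/T_C = 4310 × 299.15/243.15 = 5300 W.

Q̇_H ≈ 5300 W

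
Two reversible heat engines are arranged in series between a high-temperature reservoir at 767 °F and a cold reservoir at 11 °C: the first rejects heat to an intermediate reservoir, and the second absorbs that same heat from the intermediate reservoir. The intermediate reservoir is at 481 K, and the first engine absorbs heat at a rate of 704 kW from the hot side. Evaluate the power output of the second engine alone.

Ẇ₂ ≈ 203 kW

T_H = 767 °F → (767 − 32) × 5/9 = 408.33 °C = 681.48 K.
T_C = 11 °C → 11 + 273.15 = 284.15 K.
Heat entering the second stage: Q_m = Q_H·(T_m/T_H) = 704 × 481.00/681.48 = 497 kW.
Second-stage efficiency η₂ = 1 − T_C/T_m = 1 − 284.15/481.00 = 0.4093, so W₂ = η₂·Q_m = 203 kW.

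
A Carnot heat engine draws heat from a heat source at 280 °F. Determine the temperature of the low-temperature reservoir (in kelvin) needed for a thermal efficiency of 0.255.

T_C ≈ 306.1 K

T_H = 280 °F → (280 − 32) × 5/9 = 137.78 °C = 410.93 K.
From η = 1 − T_C/T_H, T_C = T_H·(1 − η) = 410.93 × (1 − 0.255) = 306.1 K.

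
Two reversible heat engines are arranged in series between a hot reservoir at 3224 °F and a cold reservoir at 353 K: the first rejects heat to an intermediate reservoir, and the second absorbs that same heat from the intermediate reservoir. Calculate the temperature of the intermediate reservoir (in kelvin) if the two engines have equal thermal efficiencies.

T_m ≈ 850 K

T_H = 3224 °F → (3224 − 32) × 5/9 = 1773.33 °C = 2046.48 K.
Equal efficiencies require 1 − T_m/T_H = 1 − T_C/T_m, i.e. T_m/T_H = T_C/T_m, so T_m = √(T_H·T_C) = √(2046.48 × 353.00) = 850 K.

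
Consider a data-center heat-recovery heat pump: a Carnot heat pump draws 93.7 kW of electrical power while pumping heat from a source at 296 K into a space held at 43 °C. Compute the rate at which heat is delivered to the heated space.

T_H = 43 °C → 43 + 273.15 = 316.15 K.
Reversible heating COP: COP_HP = T_H/(T_H − T_C) = 316.15/20.15 = 15.6898.
Q_H = COP_HP · W = 15.6898 × 93.7 = 1470 kW.

Q̇_H ≈ 1470 kW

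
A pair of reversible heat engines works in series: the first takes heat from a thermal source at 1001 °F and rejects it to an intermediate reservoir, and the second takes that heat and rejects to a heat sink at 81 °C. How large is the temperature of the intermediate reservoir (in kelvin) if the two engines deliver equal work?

T_m ≈ 582.8 K

T_H = 1001 °F → (1001 − 32) × 5/9 = 538.33 °C = 811.48 K.
T_C = 81 °C → 81 + 273.15 = 354.15 K.
For reversible stages Q_m = Q_H·(T_m/T_H). Setting W₁ = Q_H(1 − T_m/T_H) equal to W₂ = Q_m(1 − T_C/T_m) = Q_H·(T_m − T_C)/T_H gives T_H − T_m = T_m − T_C, so T_m = (T_H + T_C)/2 = (811.48 + 354.15)/2 = 582.8 K.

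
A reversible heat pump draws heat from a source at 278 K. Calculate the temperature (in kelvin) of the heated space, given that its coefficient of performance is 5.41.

COP_HP = T_H/(T_H − T_C) ⇒ T_H = T_C·COP_HP/(COP_HP − 1) = 278.00 × 5.41/(5.41 − 1) = 341 K.

T_H ≈ 341 K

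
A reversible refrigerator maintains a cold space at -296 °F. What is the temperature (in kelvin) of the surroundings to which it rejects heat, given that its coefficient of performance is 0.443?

T_H ≈ 296 K

T_C = -296 °F → (-296 − 32) × 5/9 = -182.22 °C = 90.93 K.
COP_R = T_C/(T_H − T_C) ⇒ T_H = T_C·(1 + 1/COP_R) = 90.93 × (1 + 1/0.443) = 296 K.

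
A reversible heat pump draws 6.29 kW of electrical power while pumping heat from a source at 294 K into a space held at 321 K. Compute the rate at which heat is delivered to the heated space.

Q̇_H ≈ 74.8 kW

The Carnot heat-pump COP is COP_HP = T_H/(T_H − T_C) = 321.00/27.00 = 11.8889.
Q_H = COP_HP · W = 11.8889 × 6.29 = 74.8 kW.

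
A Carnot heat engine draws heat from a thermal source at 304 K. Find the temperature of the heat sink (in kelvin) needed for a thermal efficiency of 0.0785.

From η = 1 − T_C/T_H, T_C = T_H·(1 − η) = 304.00 × (1 − 0.0785) = 280 K.

T_C ≈ 280 K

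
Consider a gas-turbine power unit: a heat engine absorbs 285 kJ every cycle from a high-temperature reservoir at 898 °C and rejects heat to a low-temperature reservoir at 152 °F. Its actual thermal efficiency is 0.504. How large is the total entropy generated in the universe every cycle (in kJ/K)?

T_H = 898 °C → 898 + 273.15 = 1171.15 K.
T_C = 152 °F → (152 − 32) × 5/9 = 66.67 °C = 339.82 K.
W = η·Q_H = 0.504 × 285 = 143.6 kJ, so Q_C = Q_H − W = 141.4 kJ.
Reservoir entropy changes: ΔS_H = −Q_H/T_H = −285/1171.15 = -0.2434 kJ/K and ΔS_C = +Q_C/T_C = 141.4/339.82 = 0.4160 kJ/K.
ΔS_univ = −Q_H/T_H + Q_C/T_C = 0.1726 kJ/K (> 0, since η = 0.504 < η_Carnot = 0.710).

ΔS_univ ≈ 0.1726 kJ/K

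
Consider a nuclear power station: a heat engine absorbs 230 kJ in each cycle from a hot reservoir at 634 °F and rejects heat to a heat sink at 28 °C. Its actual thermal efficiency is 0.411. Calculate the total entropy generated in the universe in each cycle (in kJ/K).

T_H = 634 °F → (634 − 32) × 5/9 = 334.44 °C = 607.59 K.
T_C = 28 °C → 28 + 273.15 = 301.15 K.
W = η·Q_H = 0.411 × 230 = 94.53 kJ, so Q_C = Q_H − W = 135.5 kJ.
Reservoir entropy changes: ΔS_H = −Q_H/T_H = −230/607.59 = -0.3785 kJ/K and ΔS_C = +Q_C/T_C = 135.5/301.15 = 0.4498 kJ/K.
ΔS_univ = −Q_H/T_H + Q_C/T_C = 0.07130 kJ/K (> 0, since η = 0.411 < η_Carnot = 0.504).

ΔS_univ ≈ 0.07130 kJ/K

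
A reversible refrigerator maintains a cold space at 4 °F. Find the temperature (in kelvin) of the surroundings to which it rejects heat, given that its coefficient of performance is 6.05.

T_C = 4 °F → (4 − 32) × 5/9 = -15.56 °C = 257.59 K.
COP_R = T_C/(T_H − T_C) ⇒ T_H = T_C·(1 + 1/COP_R) = 257.59 × (1 + 1/6.05) = 300 K.

T_H ≈ 300 K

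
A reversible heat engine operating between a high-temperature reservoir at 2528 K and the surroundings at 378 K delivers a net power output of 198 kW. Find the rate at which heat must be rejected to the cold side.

Q̇_C ≈ 34.8 kW

For a reversible engine, η = 1 − T_C/T_H = 1 − 378.00/2528.00 = 0.8505.
Since Q_C/Q_H = T_C/T_H and Q_H = W/η, Q_C = W·T_C/(T_H − T_C) = 198 × 378.00/2150.00 = 34.8 kW.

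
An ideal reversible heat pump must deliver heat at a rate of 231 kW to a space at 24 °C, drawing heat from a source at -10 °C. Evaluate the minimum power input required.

Ẇ_in ≈ 26.43 kW

T_H = 24 °C → 24 + 273.15 = 297.15 K.
T_C = -10 °C → -10 + 273.15 = 263.15 K.
Reversible heating COP: COP_HP = T_H/(T_H − T_C) = 297.15/34.00 = 8.7397.
W = Q_H/COP_HP = 231/8.7397 = 26.43 kW.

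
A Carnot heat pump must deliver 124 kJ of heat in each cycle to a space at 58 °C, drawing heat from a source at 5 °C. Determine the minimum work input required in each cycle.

T_H = 58 °C → 58 + 273.15 = 331.15 K.
T_C = 5 °C → 5 + 273.15 = 278.15 K.
For a reversible heat pump, COP_HP = T_H/(T_H − T_C) = 331.15/53.00 = 6.2481.
W = Q_H/COP_HP = 124/6.2481 = 19.85 kJ.

W_in ≈ 19.85 kJ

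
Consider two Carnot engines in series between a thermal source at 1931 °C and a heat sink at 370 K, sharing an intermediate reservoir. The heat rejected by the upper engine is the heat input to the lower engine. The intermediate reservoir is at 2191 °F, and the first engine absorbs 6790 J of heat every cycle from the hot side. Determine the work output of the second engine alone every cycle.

W₂ ≈ 3397 J

T_H = 1931 °C → 1931 + 273.15 = 2204.15 K.
T_m = 2191 °F → (2191 − 32) × 5/9 = 1199.44 °C = 1472.59 K.
Heat entering the second stage: Q_m = Q_H·(T_m/T_H) = 6790 × 1472.59/2204.15 = 4536 J.
Second-stage efficiency η₂ = 1 − T_C/T_m = 1 − 370.00/1472.59 = 0.7487, so W₂ = η₂·Q_m = 3397 J.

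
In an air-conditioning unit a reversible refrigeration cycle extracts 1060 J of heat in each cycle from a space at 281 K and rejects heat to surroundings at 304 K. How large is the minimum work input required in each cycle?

W_in ≈ 86.76 J

For a reversible refrigerator, COP_R = T_C/(T_H − T_C) = 281.00/23.00 = 12.2174.
W = Q_C/COP_R = 1060/12.2174 = 86.76 J.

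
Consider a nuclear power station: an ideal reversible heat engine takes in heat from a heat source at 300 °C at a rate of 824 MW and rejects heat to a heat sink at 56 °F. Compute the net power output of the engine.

T_H = 300 °C → 300 + 273.15 = 573.15 K.
T_C = 56 °F → (56 − 32) × 5/9 = 13.33 °C = 286.48 K.
η_rev = 1 − T_C/T_H = 1 − 286.48/573.15 = 0.5002.
W = η·Q_H = 0.5002 × 824 = 412 MW.

Ẇ ≈ 412 MW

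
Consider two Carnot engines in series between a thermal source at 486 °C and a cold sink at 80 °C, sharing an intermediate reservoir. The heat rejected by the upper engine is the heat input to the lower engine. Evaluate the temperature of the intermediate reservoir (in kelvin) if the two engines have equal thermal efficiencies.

T_m ≈ 517.8 K

T_H = 486 °C → 486 + 273.15 = 759.15 K.
T_C = 80 °C → 80 + 273.15 = 353.15 K.
Equal efficiencies require 1 − T_m/T_H = 1 − T_C/T_m, i.e. T_m/T_H = T_C/T_m, so T_m = √(T_H·T_C) = √(759.15 × 353.15) = 517.8 K.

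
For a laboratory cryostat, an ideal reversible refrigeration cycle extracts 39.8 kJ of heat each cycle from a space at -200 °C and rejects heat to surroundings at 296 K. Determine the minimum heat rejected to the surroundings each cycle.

T_C = -200 °C → -200 + 273.15 = 73.15 K.
For a reversible cycle Q_H/Q_C = T_H/T_C, so Q_H = Q_C·T_H/T_C = 39.8 × 296.00/73.15 = 161.0 kJ.

Q_H ≈ 161.0 kJ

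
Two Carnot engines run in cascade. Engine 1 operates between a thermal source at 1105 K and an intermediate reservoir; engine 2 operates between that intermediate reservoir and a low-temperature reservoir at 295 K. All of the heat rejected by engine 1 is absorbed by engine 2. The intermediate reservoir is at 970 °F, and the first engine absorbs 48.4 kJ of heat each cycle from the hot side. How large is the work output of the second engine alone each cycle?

T_m = 970 °F → (970 − 32) × 5/9 = 521.11 °C = 794.26 K.
Heat entering the second stage: Q_m = Q_H·(T_m/T_H) = 48.4 × 794.26/1105.00 = 34.8 kJ.
Second-stage efficiency η₂ = 1 − T_C/T_m = 1 − 295.00/794.26 = 0.6286, so W₂ = η₂·Q_m = 21.9 kJ.

W₂ ≈ 21.9 kJ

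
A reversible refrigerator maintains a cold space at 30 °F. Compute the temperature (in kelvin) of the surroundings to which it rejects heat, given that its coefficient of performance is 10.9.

T_C = 30 °F → (30 − 32) × 5/9 = -1.11 °C = 272.04 K.
COP_R = T_C/(T_H − T_C) ⇒ T_H = T_C·(1 + 1/COP_R) = 272.04 × (1 + 1/10.9) = 297 K.

T_H ≈ 297 K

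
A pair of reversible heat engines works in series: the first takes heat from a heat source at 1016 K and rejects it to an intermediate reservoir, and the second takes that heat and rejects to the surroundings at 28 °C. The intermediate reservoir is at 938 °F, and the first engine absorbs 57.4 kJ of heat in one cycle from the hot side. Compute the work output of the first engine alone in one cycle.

W₁ ≈ 13.53 kJ

T_C = 28 °C → 28 + 273.15 = 301.15 K.
T_m = 938 °F → (938 − 32) × 5/9 = 503.33 °C = 776.48 K.
First-stage efficiency η₁ = 1 − T_m/T_H = 1 − 776.48/1016.00 = 0.2357.
W₁ = η₁·Q_H = 0.2357 × 57.4 = 13.53 kJ.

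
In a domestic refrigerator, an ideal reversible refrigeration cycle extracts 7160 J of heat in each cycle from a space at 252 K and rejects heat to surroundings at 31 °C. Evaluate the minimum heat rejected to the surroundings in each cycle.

T_H = 31 °C → 31 + 273.15 = 304.15 K.
For a reversible cycle Q_H/Q_C = T_H/T_C, so Q_H = Q_C·T_H/T_C = 7160 × 304.15/252.00 = 8642 J.

Q_H ≈ 8642 J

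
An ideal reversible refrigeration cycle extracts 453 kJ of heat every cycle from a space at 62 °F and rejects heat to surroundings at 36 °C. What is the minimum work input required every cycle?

W_in ≈ 30.22 kJ

T_H = 36 °C → 36 + 273.15 = 309.15 K.
T_C = 62 °F → (62 − 32) × 5/9 = 16.67 °C = 289.82 K.
The reversible coefficient of performance is COP_R = T_C/(T_H − T_C) = 289.82/19.33 = 14.9905.
W = Q_C/COP_R = 453/14.9905 = 30.22 kJ.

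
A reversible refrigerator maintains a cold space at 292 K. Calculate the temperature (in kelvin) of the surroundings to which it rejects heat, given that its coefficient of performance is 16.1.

T_H ≈ 310.1 K

COP_R = T_C/(T_H − T_C) ⇒ T_H = T_C·(1 + 1/COP_R) = 292.00 × (1 + 1/16.1) = 310.1 K.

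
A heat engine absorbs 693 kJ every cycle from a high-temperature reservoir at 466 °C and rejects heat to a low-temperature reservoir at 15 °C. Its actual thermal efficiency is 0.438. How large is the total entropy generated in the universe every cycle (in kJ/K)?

T_H = 466 °C → 466 + 273.15 = 739.15 K.
T_C = 15 °C → 15 + 273.15 = 288.15 K.
W = η·Q_H = 0.438 × 693 = 303.5 kJ, so Q_C = Q_H − W = 389.5 kJ.
The hot reservoir loses entropy Q_H/T_H = 693/739.15 = 0.9376 kJ/K; the cold reservoir gains Q_C/T_C = 389.5/288.15 = 1.352 kJ/K.
ΔS_univ = −Q_H/T_H + Q_C/T_C = 0.414 kJ/K (> 0, since η = 0.438 < η_Carnot = 0.610).

ΔS_univ ≈ 0.414 kJ/K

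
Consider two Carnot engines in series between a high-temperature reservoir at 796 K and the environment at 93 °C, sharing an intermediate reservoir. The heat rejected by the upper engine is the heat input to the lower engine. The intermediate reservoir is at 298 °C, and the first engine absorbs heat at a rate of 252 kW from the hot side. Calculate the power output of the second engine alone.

T_C = 93 °C → 93 + 273.15 = 366.15 K.
T_m = 298 °C → 298 + 273.15 = 571.15 K.
Heat entering the second stage: Q_m = Q_H·(T_m/T_H) = 252 × 571.15/796.00 = 181 kW.
Second-stage efficiency η₂ = 1 − T_C/T_m = 1 − 366.15/571.15 = 0.3589, so W₂ = η₂·Q_m = 64.9 kW.

Ẇ₂ ≈ 64.9 kW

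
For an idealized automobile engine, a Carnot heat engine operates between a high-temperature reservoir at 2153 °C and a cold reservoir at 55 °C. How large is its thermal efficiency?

T_H = 2153 °C → 2153 + 273.15 = 2426.15 K.
T_C = 55 °C → 55 + 273.15 = 328.15 K.
The Carnot efficiency is η = 1 − T_C/T_H = 1 − 328.15/2426.15 = 0.865.

η ≈ 0.865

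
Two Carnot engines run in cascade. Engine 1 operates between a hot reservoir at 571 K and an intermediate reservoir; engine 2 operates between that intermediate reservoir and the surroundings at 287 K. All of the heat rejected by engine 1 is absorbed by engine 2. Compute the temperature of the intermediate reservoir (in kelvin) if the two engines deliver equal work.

T_m ≈ 429 K

For reversible stages Q_m = Q_H·(T_m/T_H). Setting W₁ = Q_H(1 − T_m/T_H) equal to W₂ = Q_m(1 − T_C/T_m) = Q_H·(T_m − T_C)/T_H gives T_H − T_m = T_m − T_C, so T_m = (T_H + T_C)/2 = (571.00 + 287.00)/2 = 429 K.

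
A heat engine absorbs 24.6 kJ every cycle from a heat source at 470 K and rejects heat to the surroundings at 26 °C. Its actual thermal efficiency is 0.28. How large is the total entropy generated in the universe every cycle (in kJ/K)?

T_C = 26 °C → 26 + 273.15 = 299.15 K.
W = η·Q_H = 0.28 × 24.6 = 6.888 kJ, so Q_C = Q_H − W = 17.71 kJ.
Entropy balance on the reservoirs: −Q_H/T_H = -0.05234 kJ/K, +Q_C/T_C = 0.05921 kJ/K.
ΔS_univ = −Q_H/T_H + Q_C/T_C = 0.00687 kJ/K (> 0, since η = 0.28 < η_Carnot = 0.364).

ΔS_univ ≈ 0.00687 kJ/K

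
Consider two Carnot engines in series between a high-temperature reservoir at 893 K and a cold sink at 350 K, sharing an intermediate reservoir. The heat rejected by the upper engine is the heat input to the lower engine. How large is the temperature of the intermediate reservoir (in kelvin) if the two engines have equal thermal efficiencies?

T_m ≈ 559 K

Equal efficiencies require 1 − T_m/T_H = 1 − T_C/T_m, i.e. T_m/T_H = T_C/T_m, so T_m = √(T_H·T_C) = √(893.00 × 350.00) = 559 K.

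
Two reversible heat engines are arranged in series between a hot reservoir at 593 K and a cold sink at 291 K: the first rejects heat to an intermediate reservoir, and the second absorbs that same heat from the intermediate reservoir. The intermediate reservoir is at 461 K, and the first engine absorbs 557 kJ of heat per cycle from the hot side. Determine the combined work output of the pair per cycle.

Two reversible stages in series are equivalent to a single Carnot engine between T_H and T_C, so η_total = 1 − T_C/T_H = 1 − 291.00/593.00 = 0.5093.
W_total = η_total · Q_H = 0.5093 × 557 = 284 kJ.

W_total ≈ 284 kJ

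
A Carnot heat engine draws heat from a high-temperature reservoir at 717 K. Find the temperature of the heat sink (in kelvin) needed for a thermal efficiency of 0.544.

From η = 1 − T_C/T_H, T_C = T_H·(1 − η) = 717.00 × (1 − 0.544) = 327 K.

T_C ≈ 327 K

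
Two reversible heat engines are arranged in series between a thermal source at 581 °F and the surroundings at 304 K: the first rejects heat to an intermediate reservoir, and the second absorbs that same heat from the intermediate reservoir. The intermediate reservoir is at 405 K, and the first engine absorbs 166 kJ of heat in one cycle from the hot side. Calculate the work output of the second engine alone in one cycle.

W₂ ≈ 29.00 kJ

T_H = 581 °F → (581 − 32) × 5/9 = 305.00 °C = 578.15 K.
Heat entering the second stage: Q_m = Q_H·(T_m/T_H) = 166 × 405.00/578.15 = 116.3 kJ.
Second-stage efficiency η₂ = 1 − T_C/T_m = 1 − 304.00/405.00 = 0.2494, so W₂ = η₂·Q_m = 29.00 kJ.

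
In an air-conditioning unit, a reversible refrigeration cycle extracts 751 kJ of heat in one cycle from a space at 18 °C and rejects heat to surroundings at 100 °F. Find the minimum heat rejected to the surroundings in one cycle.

T_H = 100 °F → (100 − 32) × 5/9 = 37.78 °C = 310.93 K.
T_C = 18 °C → 18 + 273.15 = 291.15 K.
For a reversible cycle Q_H/Q_C = T_H/T_C, so Q_H = Q_C·T_H/T_C = 751 × 310.93/291.15 = 802.0 kJ.

Q_H ≈ 802.0 kJ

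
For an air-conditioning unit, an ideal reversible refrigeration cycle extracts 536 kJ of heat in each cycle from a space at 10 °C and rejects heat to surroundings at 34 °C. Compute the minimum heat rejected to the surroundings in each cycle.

Q_H ≈ 581 kJ

T_H = 34 °C → 34 + 273.15 = 307.15 K.
T_C = 10 °C → 10 + 273.15 = 283.15 K.
For a reversible cycle Q_H/Q_C = T_H/T_C, so Q_H = Q_C·T_H/T_C = 536 × 307.15/283.15 = 581 kJ.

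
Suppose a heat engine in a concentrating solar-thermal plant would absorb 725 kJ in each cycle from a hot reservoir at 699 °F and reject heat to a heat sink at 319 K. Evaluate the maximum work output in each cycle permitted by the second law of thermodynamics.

T_H = 699 °F → (699 − 32) × 5/9 = 370.56 °C = 643.71 K.
No engine can exceed the Carnot limit: η_max = 1 − T_C/T_H = 1 − 319.00/643.71 = 0.5044.
W_max = η_max · Q_H = 0.5044 × 725 = 366 kJ.

W_max ≈ 366 kJ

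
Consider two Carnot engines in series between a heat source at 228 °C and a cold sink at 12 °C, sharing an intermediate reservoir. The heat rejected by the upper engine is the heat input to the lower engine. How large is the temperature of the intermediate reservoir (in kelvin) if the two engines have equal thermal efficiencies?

T_H = 228 °C → 228 + 273.15 = 501.15 K.
T_C = 12 °C → 12 + 273.15 = 285.15 K.
Equal efficiencies require 1 − T_m/T_H = 1 − T_C/T_m, i.e. T_m/T_H = T_C/T_m, so T_m = √(T_H·T_C) = √(501.15 × 285.15) = 378 K.

T_m ≈ 378 K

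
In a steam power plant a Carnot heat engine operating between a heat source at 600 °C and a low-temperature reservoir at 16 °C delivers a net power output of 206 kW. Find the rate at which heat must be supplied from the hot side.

Q̇_H ≈ 308 kW

T_H = 600 °C → 600 + 273.15 = 873.15 K.
T_C = 16 °C → 16 + 273.15 = 289.15 K.
For a reversible engine, η = 1 − T_C/T_H = 1 − 289.15/873.15 = 0.6688.
Q_H = W/η = 206/0.6688 = 308 kW.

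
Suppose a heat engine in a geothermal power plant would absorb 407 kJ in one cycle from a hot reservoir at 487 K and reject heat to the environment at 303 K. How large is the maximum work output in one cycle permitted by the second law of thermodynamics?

W_max ≈ 154 kJ

No engine can exceed the Carnot limit: η_max = 1 − T_C/T_H = 1 − 303.00/487.00 = 0.3778.
W_max = η_max · Q_H = 0.3778 × 407 = 154 kJ.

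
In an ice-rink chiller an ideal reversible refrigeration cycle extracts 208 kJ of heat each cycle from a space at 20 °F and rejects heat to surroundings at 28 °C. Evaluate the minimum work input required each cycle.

W_in ≈ 27.1 kJ

T_H = 28 °C → 28 + 273.15 = 301.15 K.
T_C = 20 °F → (20 − 32) × 5/9 = -6.67 °C = 266.48 K.
The reversible coefficient of performance is COP_R = T_C/(T_H − T_C) = 266.48/34.67 = 7.6870.
W = Q_C/COP_R = 208/7.6870 = 27.1 kJ.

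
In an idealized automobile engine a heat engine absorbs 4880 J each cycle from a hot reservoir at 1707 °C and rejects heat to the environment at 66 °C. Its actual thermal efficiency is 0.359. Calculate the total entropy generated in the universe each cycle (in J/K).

T_H = 1707 °C → 1707 + 273.15 = 1980.15 K.
T_C = 66 °C → 66 + 273.15 = 339.15 K.
W = η·Q_H = 0.359 × 4880 = 1752 J, so Q_C = Q_H − W = 3128 J.
Reservoir entropy changes: ΔS_H = −Q_H/T_H = −4880/1980.15 = -2.464 J/K and ΔS_C = +Q_C/T_C = 3128/339.15 = 9.223 J/K.
ΔS_univ = −Q_H/T_H + Q_C/T_C = 6.76 J/K (> 0, since η = 0.359 < η_Carnot = 0.829).

ΔS_univ ≈ 6.76 J/K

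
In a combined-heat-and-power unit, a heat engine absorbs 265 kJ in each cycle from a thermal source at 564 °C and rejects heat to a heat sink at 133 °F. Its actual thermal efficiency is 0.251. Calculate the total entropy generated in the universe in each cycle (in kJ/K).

ΔS_univ ≈ 0.286 kJ/K

T_H = 564 °C → 564 + 273.15 = 837.15 K.
T_C = 133 °F → (133 − 32) × 5/9 = 56.11 °C = 329.26 K.
W = η·Q_H = 0.251 × 265 = 66.52 kJ, so Q_C = Q_H − W = 198.5 kJ.
Entropy balance on the reservoirs: −Q_H/T_H = -0.3166 kJ/K, +Q_C/T_C = 0.6028 kJ/K.
ΔS_univ = −Q_H/T_H + Q_C/T_C = 0.286 kJ/K (> 0, since η = 0.251 < η_Carnot = 0.607).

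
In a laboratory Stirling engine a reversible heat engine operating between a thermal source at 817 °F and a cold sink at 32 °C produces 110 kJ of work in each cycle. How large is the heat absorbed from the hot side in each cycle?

T_H = 817 °F → (817 − 32) × 5/9 = 436.11 °C = 709.26 K.
T_C = 32 °C → 32 + 273.15 = 305.15 K.
Since the cycle is reversible, η = 1 − T_C/T_H = 1 − 305.15/709.26 = 0.5698.
Q_H = W/η = 110/0.5698 = 193 kJ.

Q_H ≈ 193 kJ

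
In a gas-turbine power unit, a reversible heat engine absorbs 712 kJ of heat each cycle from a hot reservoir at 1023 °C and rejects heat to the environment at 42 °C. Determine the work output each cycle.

W ≈ 539 kJ

T_H = 1023 °C → 1023 + 273.15 = 1296.15 K.
T_C = 42 °C → 42 + 273.15 = 315.15 K.
The Carnot efficiency is η = 1 − T_C/T_H = 1 − 315.15/1296.15 = 0.7569.
W = η·Q_H = 0.7569 × 712 = 539 kJ.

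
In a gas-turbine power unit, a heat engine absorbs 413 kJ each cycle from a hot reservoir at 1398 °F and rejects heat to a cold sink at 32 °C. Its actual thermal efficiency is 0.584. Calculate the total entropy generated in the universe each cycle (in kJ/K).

T_H = 1398 °F → (1398 − 32) × 5/9 = 758.89 °C = 1032.04 K.
T_C = 32 °C → 32 + 273.15 = 305.15 K.
W = η·Q_H = 0.584 × 413 = 241.2 kJ, so Q_C = Q_H − W = 171.8 kJ.
The hot reservoir loses entropy Q_H/T_H = 413/1032.04 = 0.4002 kJ/K; the cold reservoir gains Q_C/T_C = 171.8/305.15 = 0.5630 kJ/K.
ΔS_univ = −Q_H/T_H + Q_C/T_C = 0.1628 kJ/K (> 0, since η = 0.584 < η_Carnot = 0.704).

ΔS_univ ≈ 0.1628 kJ/K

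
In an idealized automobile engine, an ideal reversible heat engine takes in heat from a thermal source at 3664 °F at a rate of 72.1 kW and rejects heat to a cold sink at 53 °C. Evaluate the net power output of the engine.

T_H = 3664 °F → (3664 − 32) × 5/9 = 2017.78 °C = 2290.93 K.
T_C = 53 °C → 53 + 273.15 = 326.15 K.
Carnot efficiency: η = 1 − T_C/T_H = 1 − 326.15/2290.93 = 0.8576.
W = η·Q_H = 0.8576 × 72.1 = 61.8 kW.

Ẇ ≈ 61.8 kW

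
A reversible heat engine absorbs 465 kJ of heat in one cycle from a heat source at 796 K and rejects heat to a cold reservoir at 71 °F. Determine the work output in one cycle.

T_C = 71 °F → (71 − 32) × 5/9 = 21.67 °C = 294.82 K.
Since the cycle is reversible, η = 1 − T_C/T_H = 1 − 294.82/796.00 = 0.6296.
W = η·Q_H = 0.6296 × 465 = 293 kJ.

W ≈ 293 kJ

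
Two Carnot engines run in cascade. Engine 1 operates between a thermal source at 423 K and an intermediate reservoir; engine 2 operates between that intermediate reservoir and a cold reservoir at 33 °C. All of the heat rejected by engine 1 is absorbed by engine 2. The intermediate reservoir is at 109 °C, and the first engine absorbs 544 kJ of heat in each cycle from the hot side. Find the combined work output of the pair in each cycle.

W_total ≈ 150 kJ

T_C = 33 °C → 33 + 273.15 = 306.15 K.
Two reversible stages in series are equivalent to a single Carnot engine between T_H and T_C, so η_total = 1 − T_C/T_H = 1 − 306.15/423.00 = 0.2762.
W_total = η_total · Q_H = 0.2762 × 544 = 150 kJ.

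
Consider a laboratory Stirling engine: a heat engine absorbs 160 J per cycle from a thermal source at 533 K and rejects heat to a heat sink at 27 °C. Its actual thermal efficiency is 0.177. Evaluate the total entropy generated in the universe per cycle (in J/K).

T_C = 27 °C → 27 + 273.15 = 300.15 K.
W = η·Q_H = 0.177 × 160 = 28.32 J, so Q_C = Q_H − W = 131.7 J.
Reservoir entropy changes: ΔS_H = −Q_H/T_H = −160/533.00 = -0.3002 J/K and ΔS_C = +Q_C/T_C = 131.7/300.15 = 0.4387 J/K.
ΔS_univ = −Q_H/T_H + Q_C/T_C = 0.1385 J/K (> 0, since η = 0.177 < η_Carnot = 0.437).

ΔS_univ ≈ 0.1385 J/K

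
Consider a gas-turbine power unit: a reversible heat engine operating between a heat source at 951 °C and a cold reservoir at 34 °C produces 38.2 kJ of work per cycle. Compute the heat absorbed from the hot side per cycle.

T_H = 951 °C → 951 + 273.15 = 1224.15 K.
T_C = 34 °C → 34 + 273.15 = 307.15 K.
Carnot efficiency: η = 1 − T_C/T_H = 1 − 307.15/1224.15 = 0.7491.
Q_H = W/η = 38.2/0.7491 = 51.00 kJ.

Q_H ≈ 51.00 kJ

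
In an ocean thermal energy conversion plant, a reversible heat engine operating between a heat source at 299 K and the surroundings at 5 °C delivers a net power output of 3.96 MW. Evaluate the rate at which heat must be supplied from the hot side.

Q̇_H ≈ 56.79 MW

T_C = 5 °C → 5 + 273.15 = 278.15 K.
Carnot efficiency: η = 1 − T_C/T_H = 1 − 278.15/299.00 = 0.0697.
Q_H = W/η = 3.96/0.0697 = 56.79 MW.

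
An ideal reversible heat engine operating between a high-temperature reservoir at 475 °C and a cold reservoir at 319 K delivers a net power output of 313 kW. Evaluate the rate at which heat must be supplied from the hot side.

T_H = 475 °C → 475 + 273.15 = 748.15 K.
The Carnot efficiency is η = 1 − T_C/T_H = 1 − 319.00/748.15 = 0.5736.
Q_H = W/η = 313/0.5736 = 546 kW.

Q̇_H ≈ 546 kW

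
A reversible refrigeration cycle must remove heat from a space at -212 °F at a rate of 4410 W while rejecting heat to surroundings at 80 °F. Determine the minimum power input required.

Ẇ_in ≈ 5200 W

T_H = 80 °F → (80 − 32) × 5/9 = 26.67 °C = 299.82 K.
T_C = -212 °F → (-212 − 32) × 5/9 = -135.56 °C = 137.59 K.
The reversible coefficient of performance is COP_R = T_C/(T_H − T_C) = 137.59/162.22 = 0.8482.
W = Q_C/COP_R = 4410/0.8482 = 5200 W.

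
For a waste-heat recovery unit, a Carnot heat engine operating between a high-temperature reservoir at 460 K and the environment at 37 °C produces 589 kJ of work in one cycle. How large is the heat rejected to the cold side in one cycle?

T_C = 37 °C → 37 + 273.15 = 310.15 K.
η_rev = 1 − T_C/T_H = 1 − 310.15/460.00 = 0.3258.
Since Q_C/Q_H = T_C/T_H and Q_H = W/η, Q_C = W·T_C/(T_H − T_C) = 589 × 310.15/149.85 = 1220 kJ.

Q_C ≈ 1220 kJ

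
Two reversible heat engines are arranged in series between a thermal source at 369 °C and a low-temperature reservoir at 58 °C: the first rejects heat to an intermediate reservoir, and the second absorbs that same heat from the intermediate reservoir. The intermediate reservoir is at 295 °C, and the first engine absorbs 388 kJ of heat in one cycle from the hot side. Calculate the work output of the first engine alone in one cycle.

W₁ ≈ 44.7 kJ

T_H = 369 °C → 369 + 273.15 = 642.15 K.
T_C = 58 °C → 58 + 273.15 = 331.15 K.
T_m = 295 °C → 295 + 273.15 = 568.15 K.
First-stage efficiency η₁ = 1 − T_m/T_H = 1 − 568.15/642.15 = 0.1152.
W₁ = η₁·Q_H = 0.1152 × 388 = 44.7 kJ.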